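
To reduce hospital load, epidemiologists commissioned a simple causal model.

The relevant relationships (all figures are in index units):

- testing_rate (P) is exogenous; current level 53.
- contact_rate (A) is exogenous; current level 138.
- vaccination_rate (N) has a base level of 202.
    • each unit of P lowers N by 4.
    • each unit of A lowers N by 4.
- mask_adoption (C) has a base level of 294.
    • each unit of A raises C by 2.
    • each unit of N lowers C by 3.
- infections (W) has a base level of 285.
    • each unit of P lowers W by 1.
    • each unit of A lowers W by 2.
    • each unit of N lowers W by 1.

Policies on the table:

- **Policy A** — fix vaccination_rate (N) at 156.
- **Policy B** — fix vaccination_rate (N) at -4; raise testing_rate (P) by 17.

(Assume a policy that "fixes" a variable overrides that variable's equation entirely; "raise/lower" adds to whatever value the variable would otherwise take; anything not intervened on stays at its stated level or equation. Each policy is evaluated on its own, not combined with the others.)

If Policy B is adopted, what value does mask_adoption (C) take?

582

Policy B (N := -4, P + 17):
  P = 53 + 17 = 70
  A = 138
  N = -4
  C = 294 + 2·138 − 3·(-4) = 582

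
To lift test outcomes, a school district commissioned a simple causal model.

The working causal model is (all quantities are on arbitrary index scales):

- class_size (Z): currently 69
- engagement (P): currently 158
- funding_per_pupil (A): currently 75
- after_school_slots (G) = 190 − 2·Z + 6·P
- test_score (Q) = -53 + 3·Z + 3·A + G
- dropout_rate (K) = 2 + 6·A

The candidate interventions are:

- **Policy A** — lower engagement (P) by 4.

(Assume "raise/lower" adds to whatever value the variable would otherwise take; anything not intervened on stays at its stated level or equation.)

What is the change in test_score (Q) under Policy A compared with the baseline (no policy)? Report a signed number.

Baseline:
  Z = 69
  P = 158
  A = 75
  G = 190 − 2·69 + 6·158 = 1000
  Q = -53 + 3·69 + 3·75 + 1000 = 1379
Policy A (P − 4):
  Z = 69
  P = 158 − 4 = 154
  A = 75
  G = 190 − 2·69 + 6·154 = 976
  Q = -53 + 3·69 + 3·75 + 976 = 1355
Change in Q: 1355 − 1379 = -24

-24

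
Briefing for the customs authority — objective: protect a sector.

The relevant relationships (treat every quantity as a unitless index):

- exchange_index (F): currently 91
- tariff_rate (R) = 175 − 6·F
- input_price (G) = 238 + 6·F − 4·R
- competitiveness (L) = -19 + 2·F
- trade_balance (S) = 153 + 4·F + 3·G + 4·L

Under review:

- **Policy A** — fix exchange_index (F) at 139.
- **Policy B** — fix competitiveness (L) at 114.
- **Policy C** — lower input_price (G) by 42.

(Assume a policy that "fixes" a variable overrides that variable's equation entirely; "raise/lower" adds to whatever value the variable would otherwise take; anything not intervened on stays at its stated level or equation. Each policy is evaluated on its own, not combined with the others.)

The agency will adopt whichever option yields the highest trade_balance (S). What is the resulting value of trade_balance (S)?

12869

Policy A (F := 139):
  F = 139
  R = 175 − 6·139 = -659
  G = 238 + 6·139 − 4·(-659) = 3708
  L = -19 + 2·139 = 259
  S = 153 + 4·139 + 3·3708 + 4·259 = 12869
Policy B (L := 114):
  F = 91
  R = 175 − 6·91 = -371
  G = 238 + 6·91 − 4·(-371) = 2268
  L = 114
  S = 153 + 4·91 + 3·2268 + 4·114 = 7777
Policy C (G − 42):
  F = 91
  R = 175 − 6·91 = -371
  G = 238 + 6·91 − 4·(-371) (−42 from intervention) = 2226
  L = -19 + 2·91 = 163
  S = 153 + 4·91 + 3·2226 + 4·163 = 7847
Comparing — Policy A: S=12869, Policy B: S=7777, Policy C: S=7847. Highest is 12869 (Policy A).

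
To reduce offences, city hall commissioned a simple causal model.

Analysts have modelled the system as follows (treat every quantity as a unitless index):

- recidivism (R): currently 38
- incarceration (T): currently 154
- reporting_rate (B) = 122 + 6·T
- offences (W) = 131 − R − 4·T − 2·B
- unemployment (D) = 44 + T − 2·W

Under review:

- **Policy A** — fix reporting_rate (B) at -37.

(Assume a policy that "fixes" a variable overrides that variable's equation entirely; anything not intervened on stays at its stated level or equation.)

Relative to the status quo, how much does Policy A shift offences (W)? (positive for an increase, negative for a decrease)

2166

Baseline:
  R = 38
  T = 154
  B = 122 + 6·154 = 1046
  W = 131 − 38 − 4·154 − 2·1046 = -2615
Policy A (B := -37):
  R = 38
  T = 154
  B = -37
  W = 131 − 38 − 4·154 − 2·(-37) = -449
Change in W: -449 − (-2615) = 2166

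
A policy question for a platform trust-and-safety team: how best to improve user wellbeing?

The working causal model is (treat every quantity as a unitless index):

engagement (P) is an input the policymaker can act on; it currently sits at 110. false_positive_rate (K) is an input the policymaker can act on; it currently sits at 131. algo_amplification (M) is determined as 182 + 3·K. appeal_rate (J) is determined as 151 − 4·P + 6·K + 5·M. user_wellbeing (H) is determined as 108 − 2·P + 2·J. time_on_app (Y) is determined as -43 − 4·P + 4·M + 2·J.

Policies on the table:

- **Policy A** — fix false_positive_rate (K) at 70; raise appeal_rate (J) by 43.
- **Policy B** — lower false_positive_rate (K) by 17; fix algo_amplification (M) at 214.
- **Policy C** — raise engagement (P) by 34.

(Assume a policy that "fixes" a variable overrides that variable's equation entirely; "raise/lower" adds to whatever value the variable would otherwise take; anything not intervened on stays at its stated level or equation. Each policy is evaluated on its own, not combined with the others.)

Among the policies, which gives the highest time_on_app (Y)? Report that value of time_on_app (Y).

Policy A (K := 70, J + 43):
  P = 110
  K = 70
  M = 182 + 3·70 = 392
  J = 151 − 4·110 + 6·70 + 5·392 (+43 from intervention) = 2134
  Y = -43 − 4·110 + 4·392 + 2·2134 = 5353
Policy B (K − 17, M := 214):
  P = 110
  K = 131 − 17 = 114
  M = 214
  J = 151 − 4·110 + 6·114 + 5·214 = 1465
  Y = -43 − 4·110 + 4·214 + 2·1465 = 3303
Policy C (P + 34):
  P = 110 + 34 = 144
  K = 131
  M = 182 + 3·131 = 575
  J = 151 − 4·144 + 6·131 + 5·575 = 3236
  Y = -43 − 4·144 + 4·575 + 2·3236 = 8153
Comparing — Policy A: Y=5353, Policy B: Y=3303, Policy C: Y=8153. Highest is 8153 (Policy C).

8153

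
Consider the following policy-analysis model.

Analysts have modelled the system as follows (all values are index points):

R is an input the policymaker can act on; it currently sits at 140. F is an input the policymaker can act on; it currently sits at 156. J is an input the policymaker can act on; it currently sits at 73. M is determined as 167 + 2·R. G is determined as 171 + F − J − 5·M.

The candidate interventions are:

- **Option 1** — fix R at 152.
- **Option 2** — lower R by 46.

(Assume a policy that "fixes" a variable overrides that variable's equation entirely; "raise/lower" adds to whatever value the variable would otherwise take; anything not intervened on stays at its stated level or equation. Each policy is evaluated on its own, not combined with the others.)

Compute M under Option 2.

355

Option 2 (R − 46):
  R = 140 − 46 = 94
  M = 167 + 2·94 = 355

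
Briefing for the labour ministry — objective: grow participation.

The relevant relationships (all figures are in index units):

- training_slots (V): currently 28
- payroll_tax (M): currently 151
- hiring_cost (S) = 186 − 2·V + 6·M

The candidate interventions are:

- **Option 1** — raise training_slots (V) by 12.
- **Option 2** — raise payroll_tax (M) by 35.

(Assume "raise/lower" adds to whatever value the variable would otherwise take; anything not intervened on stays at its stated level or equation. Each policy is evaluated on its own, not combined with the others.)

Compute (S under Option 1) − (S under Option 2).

-234

Option 1 (V + 12):
  V = 28 + 12 = 40
  M = 151
  S = 186 − 2·40 + 6·151 = 1012
Option 2 (M + 35):
  V = 28
  M = 151 + 35 = 186
  S = 186 − 2·28 + 6·186 = 1246
S: 1012 − 1246 = -234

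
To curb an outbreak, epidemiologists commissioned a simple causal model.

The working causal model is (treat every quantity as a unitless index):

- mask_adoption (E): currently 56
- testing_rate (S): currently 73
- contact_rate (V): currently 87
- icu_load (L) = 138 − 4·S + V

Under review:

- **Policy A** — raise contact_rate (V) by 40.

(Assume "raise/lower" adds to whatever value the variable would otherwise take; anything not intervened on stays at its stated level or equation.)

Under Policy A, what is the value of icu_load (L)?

Policy A (V + 40):
  S = 73
  V = 87 + 40 = 127
  L = 138 − 4·73 + 127 = -27

-27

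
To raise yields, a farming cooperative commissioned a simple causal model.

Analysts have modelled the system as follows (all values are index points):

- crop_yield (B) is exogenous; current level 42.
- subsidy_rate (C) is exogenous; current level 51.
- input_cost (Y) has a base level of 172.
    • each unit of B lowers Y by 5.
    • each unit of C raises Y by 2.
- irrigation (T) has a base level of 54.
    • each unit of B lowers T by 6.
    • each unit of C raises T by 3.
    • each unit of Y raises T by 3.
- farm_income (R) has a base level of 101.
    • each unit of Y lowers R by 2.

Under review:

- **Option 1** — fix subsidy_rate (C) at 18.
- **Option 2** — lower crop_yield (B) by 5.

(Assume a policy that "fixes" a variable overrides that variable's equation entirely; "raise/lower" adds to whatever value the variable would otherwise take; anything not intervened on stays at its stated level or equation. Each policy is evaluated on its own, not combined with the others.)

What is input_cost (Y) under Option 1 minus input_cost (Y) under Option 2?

Option 1 (C := 18):
  B = 42
  C = 18
  Y = 172 − 5·42 + 2·18 = -2
Option 2 (B − 5):
  B = 42 − 5 = 37
  C = 51
  Y = 172 − 5·37 + 2·51 = 89
Y: -2 − 89 = -91

-91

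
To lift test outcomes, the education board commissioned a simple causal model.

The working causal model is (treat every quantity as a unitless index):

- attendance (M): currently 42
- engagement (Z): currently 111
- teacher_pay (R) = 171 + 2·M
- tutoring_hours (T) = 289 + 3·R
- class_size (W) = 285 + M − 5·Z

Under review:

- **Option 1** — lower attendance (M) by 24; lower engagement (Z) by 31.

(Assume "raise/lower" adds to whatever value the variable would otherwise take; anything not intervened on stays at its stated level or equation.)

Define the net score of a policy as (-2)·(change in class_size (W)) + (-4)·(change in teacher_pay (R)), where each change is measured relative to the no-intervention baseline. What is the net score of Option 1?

-70

Baseline:
  M = 42
  Z = 111
  R = 171 + 2·42 = 255
  W = 285 + 42 − 5·111 = -228
Option 1 (M − 24, Z − 31):
  M = 42 − 24 = 18
  Z = 111 − 31 = 80
  R = 171 + 2·18 = 207
  W = 285 + 18 − 5·80 = -97
ΔW = -97 − (-228) = 131; ΔR = 207 − 255 = -48
Score = (-2)·131 + (-4)·(-48) = -70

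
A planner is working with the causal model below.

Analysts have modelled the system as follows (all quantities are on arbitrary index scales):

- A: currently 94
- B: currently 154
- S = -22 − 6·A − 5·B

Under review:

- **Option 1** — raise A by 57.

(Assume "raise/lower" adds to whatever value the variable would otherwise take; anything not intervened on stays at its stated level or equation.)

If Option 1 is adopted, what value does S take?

Option 1 (A + 57):
  A = 94 + 57 = 151
  B = 154
  S = -22 − 6·151 − 5·154 = -1698

-1698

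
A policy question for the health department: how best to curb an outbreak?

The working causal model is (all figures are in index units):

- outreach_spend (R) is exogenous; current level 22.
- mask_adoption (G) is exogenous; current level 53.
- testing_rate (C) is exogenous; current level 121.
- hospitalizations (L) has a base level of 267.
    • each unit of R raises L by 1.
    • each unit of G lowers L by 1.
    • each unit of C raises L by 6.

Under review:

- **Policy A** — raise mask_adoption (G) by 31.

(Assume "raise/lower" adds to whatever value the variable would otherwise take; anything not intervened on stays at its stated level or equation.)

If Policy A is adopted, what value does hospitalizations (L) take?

Policy A (G + 31):
  R = 22
  G = 53 + 31 = 84
  C = 121
  L = 267 + 22 − 84 + 6·121 = 931

931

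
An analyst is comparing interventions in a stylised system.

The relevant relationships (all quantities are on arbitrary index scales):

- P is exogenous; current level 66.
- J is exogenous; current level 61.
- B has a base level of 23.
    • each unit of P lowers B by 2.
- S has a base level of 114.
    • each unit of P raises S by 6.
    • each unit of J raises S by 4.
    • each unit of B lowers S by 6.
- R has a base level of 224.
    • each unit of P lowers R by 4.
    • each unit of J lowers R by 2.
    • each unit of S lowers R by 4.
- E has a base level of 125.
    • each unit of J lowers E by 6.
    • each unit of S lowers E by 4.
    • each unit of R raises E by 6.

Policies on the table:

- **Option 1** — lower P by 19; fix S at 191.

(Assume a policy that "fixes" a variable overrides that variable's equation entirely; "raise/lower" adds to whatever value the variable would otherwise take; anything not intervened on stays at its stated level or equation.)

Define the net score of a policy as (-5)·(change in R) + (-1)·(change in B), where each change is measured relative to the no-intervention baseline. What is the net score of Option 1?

Baseline:
  P = 66
  J = 61
  B = 23 − 2·66 = -109
  S = 114 + 6·66 + 4·61 − 6·(-109) = 1408
  R = 224 − 4·66 − 2·61 − 4·1408 = -5794
Option 1 (P − 19, S := 191):
  P = 66 − 19 = 47
  J = 61
  B = 23 − 2·47 = -71
  S = 191
  R = 224 − 4·47 − 2·61 − 4·191 = -850
ΔR = -850 − (-5794) = 4944; ΔB = -71 − (-109) = 38
Score = (-5)·4944 + (-1)·38 = -24758

-24758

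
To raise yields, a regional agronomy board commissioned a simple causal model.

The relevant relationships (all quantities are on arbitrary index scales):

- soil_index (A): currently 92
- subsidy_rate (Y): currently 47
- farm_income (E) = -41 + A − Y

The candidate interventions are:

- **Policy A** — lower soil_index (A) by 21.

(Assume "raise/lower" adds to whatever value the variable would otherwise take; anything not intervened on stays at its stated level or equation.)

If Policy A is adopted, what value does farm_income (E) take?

-17

Policy A (A − 21):
  A = 92 − 21 = 71
  Y = 47
  E = -41 + 71 − 47 = -17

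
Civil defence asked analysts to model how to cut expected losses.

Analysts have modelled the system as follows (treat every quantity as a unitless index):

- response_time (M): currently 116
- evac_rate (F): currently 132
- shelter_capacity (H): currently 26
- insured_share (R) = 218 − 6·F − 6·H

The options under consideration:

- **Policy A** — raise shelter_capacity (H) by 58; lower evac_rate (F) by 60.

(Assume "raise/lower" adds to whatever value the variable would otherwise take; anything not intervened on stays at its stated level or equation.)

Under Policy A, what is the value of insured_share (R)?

-718

Policy A (H + 58, F − 60):
  F = 132 − 60 = 72
  H = 26 + 58 = 84
  R = 218 − 6·72 − 6·84 = -718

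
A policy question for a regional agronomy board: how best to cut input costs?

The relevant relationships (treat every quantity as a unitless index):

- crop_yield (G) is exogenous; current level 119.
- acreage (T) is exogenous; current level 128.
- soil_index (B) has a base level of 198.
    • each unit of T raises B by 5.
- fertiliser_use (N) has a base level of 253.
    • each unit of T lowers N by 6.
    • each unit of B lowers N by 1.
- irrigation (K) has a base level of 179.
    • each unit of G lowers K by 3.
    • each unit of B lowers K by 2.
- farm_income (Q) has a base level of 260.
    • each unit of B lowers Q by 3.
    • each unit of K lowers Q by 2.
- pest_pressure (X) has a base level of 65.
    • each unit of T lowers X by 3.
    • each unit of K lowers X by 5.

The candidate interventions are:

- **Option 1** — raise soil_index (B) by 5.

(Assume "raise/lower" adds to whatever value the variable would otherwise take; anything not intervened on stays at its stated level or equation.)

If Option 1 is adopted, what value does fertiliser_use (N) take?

-1358

Option 1 (B + 5):
  T = 128
  B = 198 + 5·128 (+5 from intervention) = 843
  N = 253 − 6·128 − 843 = -1358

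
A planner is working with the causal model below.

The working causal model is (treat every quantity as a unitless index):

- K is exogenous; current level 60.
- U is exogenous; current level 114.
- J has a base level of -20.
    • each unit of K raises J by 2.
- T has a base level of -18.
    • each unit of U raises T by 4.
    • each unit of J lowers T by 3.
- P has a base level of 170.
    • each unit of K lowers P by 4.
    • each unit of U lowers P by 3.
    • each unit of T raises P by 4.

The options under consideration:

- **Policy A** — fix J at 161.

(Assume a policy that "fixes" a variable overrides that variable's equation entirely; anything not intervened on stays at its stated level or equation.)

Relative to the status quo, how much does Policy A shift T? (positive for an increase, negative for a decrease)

Baseline:
  K = 60
  U = 114
  J = -20 + 2·60 = 100
  T = -18 + 4·114 − 3·100 = 138
Policy A (J := 161):
  K = 60
  U = 114
  J = 161
  T = -18 + 4·114 − 3·161 = -45
Change in T: -45 − 138 = -183

-183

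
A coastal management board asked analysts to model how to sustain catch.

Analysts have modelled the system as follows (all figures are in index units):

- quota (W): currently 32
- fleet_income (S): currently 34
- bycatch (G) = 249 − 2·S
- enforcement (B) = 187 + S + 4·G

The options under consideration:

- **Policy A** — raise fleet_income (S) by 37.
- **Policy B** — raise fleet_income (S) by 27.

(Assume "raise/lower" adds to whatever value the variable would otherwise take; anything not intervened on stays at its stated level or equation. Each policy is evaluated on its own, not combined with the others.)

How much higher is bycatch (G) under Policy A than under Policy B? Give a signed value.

Policy A (S + 37):
  S = 34 + 37 = 71
  G = 249 − 2·71 = 107
Policy B (S + 27):
  S = 34 + 27 = 61
  G = 249 − 2·61 = 127
G: 107 − 127 = -20

-20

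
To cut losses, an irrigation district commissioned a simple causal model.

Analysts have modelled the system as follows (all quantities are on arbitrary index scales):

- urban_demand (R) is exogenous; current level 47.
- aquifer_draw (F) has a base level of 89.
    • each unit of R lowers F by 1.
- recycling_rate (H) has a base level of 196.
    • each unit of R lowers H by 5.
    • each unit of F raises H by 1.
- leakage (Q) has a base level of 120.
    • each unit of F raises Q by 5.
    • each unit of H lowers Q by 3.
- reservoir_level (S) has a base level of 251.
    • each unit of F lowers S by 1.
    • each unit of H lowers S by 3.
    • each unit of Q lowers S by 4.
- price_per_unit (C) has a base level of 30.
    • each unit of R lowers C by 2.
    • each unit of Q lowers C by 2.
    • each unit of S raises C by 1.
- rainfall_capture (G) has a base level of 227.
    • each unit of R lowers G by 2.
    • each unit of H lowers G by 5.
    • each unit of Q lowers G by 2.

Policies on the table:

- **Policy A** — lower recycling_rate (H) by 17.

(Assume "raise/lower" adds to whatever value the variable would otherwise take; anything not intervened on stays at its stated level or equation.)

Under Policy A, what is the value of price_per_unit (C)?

Policy A (H − 17):
  R = 47
  F = 89 − 47 = 42
  H = 196 − 5·47 + 42 (−17 from intervention) = -14
  Q = 120 + 5·42 − 3·(-14) = 372
  S = 251 − 42 − 3·(-14) − 4·372 = -1237
  C = 30 − 2·47 − 2·372 + (-1237) = -2045

-2045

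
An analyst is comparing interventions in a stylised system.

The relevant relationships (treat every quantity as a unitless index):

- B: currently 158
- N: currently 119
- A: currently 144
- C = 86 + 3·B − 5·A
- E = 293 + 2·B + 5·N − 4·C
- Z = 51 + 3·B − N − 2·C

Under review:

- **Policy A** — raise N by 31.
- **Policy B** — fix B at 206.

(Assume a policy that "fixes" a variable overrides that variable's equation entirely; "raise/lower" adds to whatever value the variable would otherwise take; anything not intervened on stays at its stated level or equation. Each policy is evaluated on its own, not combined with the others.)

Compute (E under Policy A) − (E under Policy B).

635

Policy A (N + 31):
  B = 158
  N = 119 + 31 = 150
  A = 144
  C = 86 + 3·158 − 5·144 = -160
  E = 293 + 2·158 + 5·150 − 4·(-160) = 1999
Policy B (B := 206):
  B = 206
  N = 119
  A = 144
  C = 86 + 3·206 − 5·144 = -16
  E = 293 + 2·206 + 5·119 − 4·(-16) = 1364
E: 1999 − 1364 = 635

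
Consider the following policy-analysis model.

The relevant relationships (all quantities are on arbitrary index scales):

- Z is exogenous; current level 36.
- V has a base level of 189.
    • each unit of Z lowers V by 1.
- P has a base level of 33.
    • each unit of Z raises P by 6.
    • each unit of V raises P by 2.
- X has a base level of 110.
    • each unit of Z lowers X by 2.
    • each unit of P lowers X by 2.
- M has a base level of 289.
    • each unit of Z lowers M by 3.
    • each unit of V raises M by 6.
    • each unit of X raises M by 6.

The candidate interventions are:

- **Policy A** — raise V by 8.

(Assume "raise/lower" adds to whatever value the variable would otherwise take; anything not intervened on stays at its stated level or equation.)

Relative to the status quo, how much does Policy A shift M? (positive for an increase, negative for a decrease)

Baseline:
  Z = 36
  V = 189 − 36 = 153
  P = 33 + 6·36 + 2·153 = 555
  X = 110 − 2·36 − 2·555 = -1072
  M = 289 − 3·36 + 6·153 + 6·(-1072) = -5333
Policy A (V + 8):
  Z = 36
  V = 189 − 36 (+8 from intervention) = 161
  P = 33 + 6·36 + 2·161 = 571
  X = 110 − 2·36 − 2·571 = -1104
  M = 289 − 3·36 + 6·161 + 6·(-1104) = -5477
Change in M: -5477 − (-5333) = -144

-144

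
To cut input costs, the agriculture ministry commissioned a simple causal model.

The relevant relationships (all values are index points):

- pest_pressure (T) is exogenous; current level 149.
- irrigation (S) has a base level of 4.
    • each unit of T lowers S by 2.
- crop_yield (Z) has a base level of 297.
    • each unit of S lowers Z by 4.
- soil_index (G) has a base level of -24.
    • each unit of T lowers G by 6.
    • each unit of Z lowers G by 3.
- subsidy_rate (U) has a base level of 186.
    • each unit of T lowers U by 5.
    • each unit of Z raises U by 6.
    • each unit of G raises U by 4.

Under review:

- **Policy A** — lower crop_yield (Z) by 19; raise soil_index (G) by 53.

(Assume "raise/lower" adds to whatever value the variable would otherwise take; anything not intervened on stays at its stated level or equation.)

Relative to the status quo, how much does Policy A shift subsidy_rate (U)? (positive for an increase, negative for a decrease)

Baseline:
  T = 149
  S = 4 − 2·149 = -294
  Z = 297 − 4·(-294) = 1473
  G = -24 − 6·149 − 3·1473 = -5337
  U = 186 − 5·149 + 6·1473 + 4·(-5337) = -13069
Policy A (Z − 19, G + 53):
  T = 149
  S = 4 − 2·149 = -294
  Z = 297 − 4·(-294) (−19 from intervention) = 1454
  G = -24 − 6·149 − 3·1454 (+53 from intervention) = -5227
  U = 186 − 5·149 + 6·1454 + 4·(-5227) = -12743
Change in U: -12743 − (-13069) = 326

326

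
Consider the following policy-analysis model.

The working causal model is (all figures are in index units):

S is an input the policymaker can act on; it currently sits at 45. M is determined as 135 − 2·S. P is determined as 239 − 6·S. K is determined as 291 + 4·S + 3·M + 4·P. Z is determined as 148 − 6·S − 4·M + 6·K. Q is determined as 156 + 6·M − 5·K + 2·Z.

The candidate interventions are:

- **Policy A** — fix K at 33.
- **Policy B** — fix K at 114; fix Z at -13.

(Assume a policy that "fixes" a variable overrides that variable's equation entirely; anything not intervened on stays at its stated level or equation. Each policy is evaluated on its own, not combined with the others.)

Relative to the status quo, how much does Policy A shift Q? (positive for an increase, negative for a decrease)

-3143

Baseline:
  S = 45
  M = 135 − 2·45 = 45
  P = 239 − 6·45 = -31
  K = 291 + 4·45 + 3·45 + 4·(-31) = 482
  Z = 148 − 6·45 − 4·45 + 6·482 = 2590
  Q = 156 + 6·45 − 5·482 + 2·2590 = 3196
Policy A (K := 33):
  S = 45
  M = 135 − 2·45 = 45
  P = 239 − 6·45 = -31
  K = 33
  Z = 148 − 6·45 − 4·45 + 6·33 = -104
  Q = 156 + 6·45 − 5·33 + 2·(-104) = 53
Change in Q: 53 − 3196 = -3143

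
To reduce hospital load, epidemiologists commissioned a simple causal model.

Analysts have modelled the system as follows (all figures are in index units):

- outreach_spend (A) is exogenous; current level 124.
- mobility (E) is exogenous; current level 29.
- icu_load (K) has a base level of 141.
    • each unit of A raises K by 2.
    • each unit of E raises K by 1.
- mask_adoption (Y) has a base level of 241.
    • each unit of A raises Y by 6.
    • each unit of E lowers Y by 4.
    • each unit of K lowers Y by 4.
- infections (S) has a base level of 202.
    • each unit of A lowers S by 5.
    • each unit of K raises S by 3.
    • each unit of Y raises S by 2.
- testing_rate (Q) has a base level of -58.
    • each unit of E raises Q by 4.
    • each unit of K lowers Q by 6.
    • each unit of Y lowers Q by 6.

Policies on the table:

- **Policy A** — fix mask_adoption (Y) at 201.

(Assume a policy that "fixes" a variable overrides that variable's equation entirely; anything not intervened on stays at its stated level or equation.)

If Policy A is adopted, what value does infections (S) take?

Policy A (Y := 201):
  A = 124
  E = 29
  K = 141 + 2·124 + 29 = 418
  Y = 201
  S = 202 − 5·124 + 3·418 + 2·201 = 1238

1238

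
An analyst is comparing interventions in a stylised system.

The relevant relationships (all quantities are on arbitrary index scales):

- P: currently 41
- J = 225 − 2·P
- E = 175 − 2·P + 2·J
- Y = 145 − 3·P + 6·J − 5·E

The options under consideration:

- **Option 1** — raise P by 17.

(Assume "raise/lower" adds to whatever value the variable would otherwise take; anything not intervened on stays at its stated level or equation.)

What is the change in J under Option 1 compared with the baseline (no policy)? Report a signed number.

-34

Baseline:
  P = 41
  J = 225 − 2·41 = 143
Option 1 (P + 17):
  P = 41 + 17 = 58
  J = 225 − 2·58 = 109
Change in J: 109 − 143 = -34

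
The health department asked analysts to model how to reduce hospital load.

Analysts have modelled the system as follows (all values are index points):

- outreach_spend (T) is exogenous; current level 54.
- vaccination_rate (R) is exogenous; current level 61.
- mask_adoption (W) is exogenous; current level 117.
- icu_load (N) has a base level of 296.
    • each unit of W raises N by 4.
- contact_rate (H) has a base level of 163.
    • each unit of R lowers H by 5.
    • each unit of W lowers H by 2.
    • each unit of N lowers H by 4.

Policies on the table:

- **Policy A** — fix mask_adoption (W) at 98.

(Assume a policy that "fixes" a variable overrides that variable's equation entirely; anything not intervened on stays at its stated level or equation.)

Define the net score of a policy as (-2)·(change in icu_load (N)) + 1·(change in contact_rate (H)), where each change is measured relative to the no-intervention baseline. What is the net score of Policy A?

Baseline:
  R = 61
  W = 117
  N = 296 + 4·117 = 764
  H = 163 − 5·61 − 2·117 − 4·764 = -3432
Policy A (W := 98):
  R = 61
  W = 98
  N = 296 + 4·98 = 688
  H = 163 − 5·61 − 2·98 − 4·688 = -3090
ΔN = 688 − 764 = -76; ΔH = -3090 − (-3432) = 342
Score = (-2)·(-76) + 1·342 = 494

494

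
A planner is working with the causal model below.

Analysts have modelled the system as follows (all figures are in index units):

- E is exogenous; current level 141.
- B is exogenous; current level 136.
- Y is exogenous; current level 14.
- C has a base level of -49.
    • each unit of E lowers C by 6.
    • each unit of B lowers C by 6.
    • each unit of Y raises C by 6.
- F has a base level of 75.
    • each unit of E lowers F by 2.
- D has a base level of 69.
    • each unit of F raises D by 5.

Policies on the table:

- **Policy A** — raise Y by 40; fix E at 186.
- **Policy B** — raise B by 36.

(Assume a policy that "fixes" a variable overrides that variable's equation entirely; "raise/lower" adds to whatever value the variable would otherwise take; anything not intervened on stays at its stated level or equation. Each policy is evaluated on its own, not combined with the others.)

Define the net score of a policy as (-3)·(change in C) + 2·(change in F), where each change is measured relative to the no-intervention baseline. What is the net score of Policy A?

-90

Baseline:
  E = 141
  B = 136
  Y = 14
  C = -49 − 6·141 − 6·136 + 6·14 = -1627
  F = 75 − 2·141 = -207
Policy A (Y + 40, E := 186):
  E = 186
  B = 136
  Y = 14 + 40 = 54
  C = -49 − 6·186 − 6·136 + 6·54 = -1657
  F = 75 − 2·186 = -297
ΔC = -1657 − (-1627) = -30; ΔF = -297 − (-207) = -90
Score = (-3)·(-30) + 2·(-90) = -90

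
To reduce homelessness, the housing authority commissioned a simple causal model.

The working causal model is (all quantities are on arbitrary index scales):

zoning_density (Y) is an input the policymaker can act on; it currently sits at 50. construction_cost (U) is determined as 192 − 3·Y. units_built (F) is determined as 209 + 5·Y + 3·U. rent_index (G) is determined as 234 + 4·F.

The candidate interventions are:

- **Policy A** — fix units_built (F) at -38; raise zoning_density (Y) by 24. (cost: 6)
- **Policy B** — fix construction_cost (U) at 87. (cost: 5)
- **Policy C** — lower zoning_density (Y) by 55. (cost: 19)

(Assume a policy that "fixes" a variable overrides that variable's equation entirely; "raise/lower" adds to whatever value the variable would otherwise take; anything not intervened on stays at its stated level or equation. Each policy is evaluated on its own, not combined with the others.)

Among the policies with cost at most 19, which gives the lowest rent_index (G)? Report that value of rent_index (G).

Policy A (F := -38, Y + 24):
  Y = 50 + 24 = 74
  U = 192 − 3·74 = -30
  F = -38
  G = 234 + 4·(-38) = 82
Policy B (U := 87):
  Y = 50
  U = 87
  F = 209 + 5·50 + 3·87 = 720
  G = 234 + 4·720 = 3114
Policy C (Y − 55):
  Y = 50 − 55 = -5
  U = 192 − 3·(-5) = 207
  F = 209 + 5·(-5) + 3·207 = 805
  G = 234 + 4·805 = 3454
Comparing — Policy A: G=82, Policy B: G=3114, Policy C: G=3454. Lowest is 82 (Policy A).

82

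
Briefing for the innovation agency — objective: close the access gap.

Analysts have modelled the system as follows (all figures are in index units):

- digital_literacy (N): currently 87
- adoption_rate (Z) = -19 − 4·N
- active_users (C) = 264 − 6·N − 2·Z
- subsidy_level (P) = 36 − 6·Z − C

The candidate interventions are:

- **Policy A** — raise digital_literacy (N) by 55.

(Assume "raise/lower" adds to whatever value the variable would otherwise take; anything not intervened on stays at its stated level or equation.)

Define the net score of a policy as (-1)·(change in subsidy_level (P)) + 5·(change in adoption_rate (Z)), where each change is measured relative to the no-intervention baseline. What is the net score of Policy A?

-2310

Baseline:
  N = 87
  Z = -19 − 4·87 = -367
  C = 264 − 6·87 − 2·(-367) = 476
  P = 36 − 6·(-367) − 476 = 1762
Policy A (N + 55):
  N = 87 + 55 = 142
  Z = -19 − 4·142 = -587
  C = 264 − 6·142 − 2·(-587) = 586
  P = 36 − 6·(-587) − 586 = 2972
ΔP = 2972 − 1762 = 1210; ΔZ = -587 − (-367) = -220
Score = (-1)·1210 + 5·(-220) = -2310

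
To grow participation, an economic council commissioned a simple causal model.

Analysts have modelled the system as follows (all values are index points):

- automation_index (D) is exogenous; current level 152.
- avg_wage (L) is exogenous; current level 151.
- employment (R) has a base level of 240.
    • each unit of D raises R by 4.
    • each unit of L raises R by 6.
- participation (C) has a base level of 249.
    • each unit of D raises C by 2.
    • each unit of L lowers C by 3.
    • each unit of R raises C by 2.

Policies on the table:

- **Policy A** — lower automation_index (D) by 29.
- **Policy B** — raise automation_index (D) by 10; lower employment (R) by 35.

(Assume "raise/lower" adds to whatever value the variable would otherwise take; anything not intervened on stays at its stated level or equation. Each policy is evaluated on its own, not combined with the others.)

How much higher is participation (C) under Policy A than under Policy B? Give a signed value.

Policy A (D − 29):
  D = 152 − 29 = 123
  L = 151
  R = 240 + 4·123 + 6·151 = 1638
  C = 249 + 2·123 − 3·151 + 2·1638 = 3318
Policy B (D + 10, R − 35):
  D = 152 + 10 = 162
  L = 151
  R = 240 + 4·162 + 6·151 (−35 from intervention) = 1759
  C = 249 + 2·162 − 3·151 + 2·1759 = 3638
C: 3318 − 3638 = -320

-320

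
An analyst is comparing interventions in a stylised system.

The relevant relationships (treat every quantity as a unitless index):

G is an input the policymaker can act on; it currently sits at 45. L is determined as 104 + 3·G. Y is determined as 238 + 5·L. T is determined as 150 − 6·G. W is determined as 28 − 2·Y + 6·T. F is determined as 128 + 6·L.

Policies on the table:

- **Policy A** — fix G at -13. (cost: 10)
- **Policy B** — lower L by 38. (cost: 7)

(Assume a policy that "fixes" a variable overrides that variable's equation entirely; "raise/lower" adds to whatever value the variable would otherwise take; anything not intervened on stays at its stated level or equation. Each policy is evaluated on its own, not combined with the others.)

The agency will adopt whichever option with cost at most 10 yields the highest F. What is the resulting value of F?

1334

Policy A (G := -13):
  G = -13
  L = 104 + 3·(-13) = 65
  F = 128 + 6·65 = 518
Policy B (L − 38):
  G = 45
  L = 104 + 3·45 (−38 from intervention) = 201
  F = 128 + 6·201 = 1334
Comparing — Policy A: F=518, Policy B: F=1334. Highest is 1334 (Policy B).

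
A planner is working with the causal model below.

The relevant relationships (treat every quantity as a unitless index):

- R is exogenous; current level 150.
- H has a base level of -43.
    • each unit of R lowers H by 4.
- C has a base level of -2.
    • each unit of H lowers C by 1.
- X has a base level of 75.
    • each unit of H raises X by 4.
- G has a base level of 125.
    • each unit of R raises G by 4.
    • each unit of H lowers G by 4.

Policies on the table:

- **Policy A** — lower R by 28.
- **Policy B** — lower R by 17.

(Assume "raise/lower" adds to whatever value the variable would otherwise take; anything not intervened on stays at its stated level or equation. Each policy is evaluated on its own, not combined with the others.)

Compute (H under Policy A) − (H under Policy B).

Policy A (R − 28):
  R = 150 − 28 = 122
  H = -43 − 4·122 = -531
Policy B (R − 17):
  R = 150 − 17 = 133
  H = -43 − 4·133 = -575
H: -531 − (-575) = 44

44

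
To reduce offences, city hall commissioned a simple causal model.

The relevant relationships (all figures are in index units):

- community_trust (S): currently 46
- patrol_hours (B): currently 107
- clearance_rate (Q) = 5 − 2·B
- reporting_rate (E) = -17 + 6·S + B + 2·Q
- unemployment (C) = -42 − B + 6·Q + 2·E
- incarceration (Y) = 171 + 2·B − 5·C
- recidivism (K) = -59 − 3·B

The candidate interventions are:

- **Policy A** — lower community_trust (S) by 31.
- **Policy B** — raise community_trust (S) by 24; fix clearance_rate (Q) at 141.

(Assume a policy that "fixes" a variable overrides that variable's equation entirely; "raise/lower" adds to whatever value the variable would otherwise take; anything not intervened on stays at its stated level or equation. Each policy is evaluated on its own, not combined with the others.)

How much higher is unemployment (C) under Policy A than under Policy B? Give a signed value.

Policy A (S − 31):
  S = 46 − 31 = 15
  B = 107
  Q = 5 − 2·107 = -209
  E = -17 + 6·15 + 107 + 2·(-209) = -238
  C = -42 − 107 + 6·(-209) + 2·(-238) = -1879
Policy B (S + 24, Q := 141):
  S = 46 + 24 = 70
  B = 107
  Q = 141
  E = -17 + 6·70 + 107 + 2·141 = 792
  C = -42 − 107 + 6·141 + 2·792 = 2281
C: -1879 − 2281 = -4160

-4160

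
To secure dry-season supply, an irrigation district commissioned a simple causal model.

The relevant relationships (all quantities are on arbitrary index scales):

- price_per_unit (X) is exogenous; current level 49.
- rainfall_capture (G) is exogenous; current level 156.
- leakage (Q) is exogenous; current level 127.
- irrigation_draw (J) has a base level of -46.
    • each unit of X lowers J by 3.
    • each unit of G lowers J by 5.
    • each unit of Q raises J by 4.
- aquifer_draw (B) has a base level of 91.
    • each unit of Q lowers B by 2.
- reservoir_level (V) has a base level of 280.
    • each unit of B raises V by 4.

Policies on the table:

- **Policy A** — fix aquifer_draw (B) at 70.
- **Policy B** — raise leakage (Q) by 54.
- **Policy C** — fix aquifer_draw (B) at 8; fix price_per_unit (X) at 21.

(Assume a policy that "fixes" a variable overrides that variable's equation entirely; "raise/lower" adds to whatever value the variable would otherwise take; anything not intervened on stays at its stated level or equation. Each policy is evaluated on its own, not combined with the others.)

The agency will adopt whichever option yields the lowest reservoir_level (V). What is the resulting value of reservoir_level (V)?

Policy A (B := 70):
  Q = 127
  B = 70
  V = 280 + 4·70 = 560
Policy B (Q + 54):
  Q = 127 + 54 = 181
  B = 91 − 2·181 = -271
  V = 280 + 4·(-271) = -804
Policy C (B := 8, X := 21):
  Q = 127
  B = 8
  V = 280 + 4·8 = 312
Comparing — Policy A: V=560, Policy B: V=-804, Policy C: V=312. Lowest is -804 (Policy B).

-804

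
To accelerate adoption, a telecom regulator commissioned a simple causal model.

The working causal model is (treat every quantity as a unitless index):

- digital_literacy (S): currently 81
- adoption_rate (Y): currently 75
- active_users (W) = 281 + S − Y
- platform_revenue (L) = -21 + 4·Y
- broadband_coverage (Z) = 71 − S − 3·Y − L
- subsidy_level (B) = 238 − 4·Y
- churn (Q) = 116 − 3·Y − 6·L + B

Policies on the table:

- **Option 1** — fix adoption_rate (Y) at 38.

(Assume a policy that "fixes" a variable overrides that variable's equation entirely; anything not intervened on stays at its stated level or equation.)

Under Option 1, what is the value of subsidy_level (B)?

Option 1 (Y := 38):
  Y = 38
  B = 238 − 4·38 = 86

86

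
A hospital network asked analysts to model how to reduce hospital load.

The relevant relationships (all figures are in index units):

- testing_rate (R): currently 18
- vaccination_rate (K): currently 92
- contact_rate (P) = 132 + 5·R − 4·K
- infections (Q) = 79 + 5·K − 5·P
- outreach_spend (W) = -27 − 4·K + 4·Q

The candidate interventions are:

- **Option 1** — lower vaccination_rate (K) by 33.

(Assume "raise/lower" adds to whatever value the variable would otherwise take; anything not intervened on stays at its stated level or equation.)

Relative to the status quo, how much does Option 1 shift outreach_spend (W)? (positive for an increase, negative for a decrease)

-3168

Baseline:
  R = 18
  K = 92
  P = 132 + 5·18 − 4·92 = -146
  Q = 79 + 5·92 − 5·(-146) = 1269
  W = -27 − 4·92 + 4·1269 = 4681
Option 1 (K − 33):
  R = 18
  K = 92 − 33 = 59
  P = 132 + 5·18 − 4·59 = -14
  Q = 79 + 5·59 − 5·(-14) = 444
  W = -27 − 4·59 + 4·444 = 1513
Change in W: 1513 − 4681 = -3168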